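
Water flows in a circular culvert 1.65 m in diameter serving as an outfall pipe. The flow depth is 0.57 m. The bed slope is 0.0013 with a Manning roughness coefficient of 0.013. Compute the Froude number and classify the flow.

For a circular section of diameter D = 1.65 m at depth y = 0.57 m, the central angle is θ = 2 arccos(1 − 2y/D) = 2.513 rad. Then A = (D²/8)(θ − sin θ) = 0.6552 m² and P = Dθ/2 = 2.073 m.
Hydraulic radius R = A/P = 0.6552/2.073 = 0.316 m.
V = (1/n) R^(2/3) √S = (1/0.013) × 0.316^(2/3) × √0.0013 = 1.287 m/s. Hydraulic depth D_h = A/T = 0.6552/1.569 = 0.4175 m.
Froude number Fr = V/√(g·D_h) = 1.287/√(9.81×0.4175) = 0.636, which is less than 1, so the flow is subcritical.

subcritical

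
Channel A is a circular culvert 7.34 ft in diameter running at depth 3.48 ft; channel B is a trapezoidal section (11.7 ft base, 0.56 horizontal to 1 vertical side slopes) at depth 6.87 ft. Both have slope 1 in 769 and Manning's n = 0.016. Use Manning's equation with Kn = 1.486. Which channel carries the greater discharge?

channel B

Channel A: For a circular section of diameter D = 7.34 ft at depth y = 3.48 ft, the central angle is θ = 2 arccos(1 − 2y/D) = 3.038 rad. Then A = (D²/8)(θ − sin θ) = 19.76 ft² and P = Dθ/2 = 11.15 ft. Hydraulic radius R = A/P = 19.76/11.15 = 1.773 ft. Q_A = (1.486/0.016)·19.76·1.773^(2/3)·√0.0013 = 96.94 ft³/s.
Channel B: With bottom width b = 11.7 ft and side slope z = 0.56: A = (b + zy)y = (11.7 + 0.56×6.87)×6.87 = 106.8 ft²; P = b + 2y√(1+z²) = 11.7 + 2×6.87×1.146 = 27.45 ft. Hydraulic radius R = A/P = 106.8/27.45 = 3.891 ft. Q_B = (1.486/0.016)·106.8·3.891^(2/3)·√0.0013 = 885 ft³/s.
Q_A = 96.94 ft³/s vs Q_B = 885 ft³/s, so channel B carries more.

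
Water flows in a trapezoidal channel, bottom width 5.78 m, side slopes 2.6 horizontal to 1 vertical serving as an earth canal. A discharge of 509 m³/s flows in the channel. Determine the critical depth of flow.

At critical depth, Q² T / (g A³) = 1, i.e. A³/T = Q²/g = 509²/9.81 = 26410.
Trying y = 3.66 m: A³/T = 7072 — too small.
Trying y = 5.62 m: A³/T = 43000 — too large.
Trying y = 5.02 m: A³/T = 26500 — close enough.

y_c = 5.02 m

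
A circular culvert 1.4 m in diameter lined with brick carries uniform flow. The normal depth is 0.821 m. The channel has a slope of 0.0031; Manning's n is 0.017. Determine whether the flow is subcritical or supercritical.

subcritical

For a circular section of diameter D = 1.4 m at depth y = 0.821 m, the central angle is θ = 2 arccos(1 − 2y/D) = 3.489 rad. Then A = (D²/8)(θ − sin θ) = 0.9382 m² and P = Dθ/2 = 2.442 m.
Hydraulic radius R = A/P = 0.9382/2.442 = 0.3842 m.
V = (1/n) R^(2/3) √S = (1/0.017) × 0.3842^(2/3) × √0.0031 = 1.731 m/s. Hydraulic depth D_h = A/T = 0.9382/1.379 = 0.6804 m.
Froude number Fr = V/√(g·D_h) = 1.731/√(9.81×0.6804) = 0.67, which is less than 1, so the flow is subcritical.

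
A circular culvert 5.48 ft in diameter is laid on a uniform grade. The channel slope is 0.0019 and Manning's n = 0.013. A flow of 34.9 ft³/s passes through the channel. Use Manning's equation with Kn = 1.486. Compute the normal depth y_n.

y_n = 1.83 ft

Manning's equation rearranged: A R^(2/3) = nQ / (1.486·√S) = 0.013 × 34.9 / (1.486 × √0.0019) = 7.004.
At y = 2.05 ft: A R^(2/3) = 8.665 — over.
At y = 1.3 ft: A R^(2/3) = 3.591 — short.
At y = 1.83 ft: A R^(2/3) = 6.999 — ≈ 7.004.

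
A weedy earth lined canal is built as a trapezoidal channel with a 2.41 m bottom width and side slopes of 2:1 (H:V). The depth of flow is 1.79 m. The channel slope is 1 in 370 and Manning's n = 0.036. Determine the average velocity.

With bottom width b = 2.41 m and side slope z = 2: A = (b + zy)y = (2.41 + 2×1.79)×1.79 = 10.72 m²; P = b + 2y√(1+z²) = 2.41 + 2×1.79×2.236 = 10.42 m.
Hydraulic radius R = A/P = 10.72/10.42 = 1.029 m.
From Manning's equation, V = (1/n) R^(2/3) S^(1/2) = (1/0.036) × 1.029^(2/3) × 0.002703^(1/2) = 1.47 m/s.

V = 1.47 m/s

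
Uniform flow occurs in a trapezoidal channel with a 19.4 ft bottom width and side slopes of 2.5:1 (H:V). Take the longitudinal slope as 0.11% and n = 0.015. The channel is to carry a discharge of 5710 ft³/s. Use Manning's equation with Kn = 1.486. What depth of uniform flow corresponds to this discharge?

y_n = 10.8 ft

Manning's equation rearranged: A R^(2/3) = nQ / (1.486·√S) = 0.015 × 5710 / (1.486 × √0.0011) = 1738.
Try y = 7.4 ft: A R^(2/3) = 790.7 — low.
Try y = 13.1 ft: A R^(2/3) = 2640 — high.
Try y = 10.8 ft: A R^(2/3) = 1738 — matches.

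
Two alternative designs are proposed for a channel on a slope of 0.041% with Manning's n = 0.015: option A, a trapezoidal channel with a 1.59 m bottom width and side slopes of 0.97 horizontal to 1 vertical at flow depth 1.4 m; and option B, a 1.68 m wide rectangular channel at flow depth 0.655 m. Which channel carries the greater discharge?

channel A

Channel A: With bottom width b = 1.59 m and side slope z = 0.97: A = (b + zy)y = (1.59 + 0.97×1.4)×1.4 = 4.127 m²; P = b + 2y√(1+z²) = 1.59 + 2×1.4×1.393 = 5.491 m. Hydraulic radius R = A/P = 4.127/5.491 = 0.7517 m. Q_A = (1/0.015)·4.127·0.7517^(2/3)·√0.00041 = 4.606 m³/s.
Channel B: Flow area A = b·y = 1.68 × 0.655 = 1.1 m². Wetted perimeter P = b + 2y = 1.68 + 2×0.655 = 2.99 m. Hydraulic radius R = A/P = 1.1/2.99 = 0.368 m. Q_B = (1/0.015)·1.1·0.368^(2/3)·√0.00041 = 0.7628 m³/s.
Q_A = 4.606 m³/s vs Q_B = 0.7628 m³/s, so channel A carries more.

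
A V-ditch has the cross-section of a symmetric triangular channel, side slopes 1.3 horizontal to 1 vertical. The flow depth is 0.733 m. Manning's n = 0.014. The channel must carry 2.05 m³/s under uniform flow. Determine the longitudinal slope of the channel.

For a triangular section with side slope z = 1.3: A = zy² = 1.3×0.733² = 0.6985 m²; P = 2y√(1+z²) = 2×0.733×1.64 = 2.404 m.
Hydraulic radius R = A/P = 0.6985/2.404 = 0.2905 m.
From Manning's equation, S = [nQ / (1 A R^(2/3))]² = [0.014 × 2.05 / (1 × 0.6985 × 0.2905^(2/3))]² = 0.00878.

S = 0.00878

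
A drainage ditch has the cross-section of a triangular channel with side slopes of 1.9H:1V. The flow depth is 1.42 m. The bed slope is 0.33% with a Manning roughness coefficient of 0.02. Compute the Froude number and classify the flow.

For a triangular section with side slope z = 1.9: A = zy² = 1.9×1.42² = 3.831 m²; P = 2y√(1+z²) = 2×1.42×2.147 = 6.098 m.
Hydraulic radius R = A/P = 3.831/6.098 = 0.6283 m.
V = (1/n) R^(2/3) √S = (1/0.02) × 0.6283^(2/3) × √0.0033 = 2.107 m/s. Hydraulic depth D_h = A/T = 3.831/5.396 = 0.71 m.
Froude number Fr = V/√(g·D_h) = 2.107/√(9.81×0.71) = 0.798, which is less than 1, so the flow is subcritical.

subcritical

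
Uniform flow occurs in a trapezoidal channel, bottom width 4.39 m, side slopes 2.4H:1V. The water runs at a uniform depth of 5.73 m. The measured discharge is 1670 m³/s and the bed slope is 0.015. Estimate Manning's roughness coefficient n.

n = 0.016

With bottom width b = 4.39 m and side slope z = 2.4: A = (b + zy)y = (4.39 + 2.4×5.73)×5.73 = 104 m²; P = b + 2y√(1+z²) = 4.39 + 2×5.73×2.6 = 34.19 m.
Hydraulic radius R = A/P = 104/34.19 = 3.041 m.
Rearranging Manning's equation: n = (1/Q) A R^(2/3) S^(1/2) = (1/1670) × 104 × 3.041^(2/3) × √0.015 = 0.016.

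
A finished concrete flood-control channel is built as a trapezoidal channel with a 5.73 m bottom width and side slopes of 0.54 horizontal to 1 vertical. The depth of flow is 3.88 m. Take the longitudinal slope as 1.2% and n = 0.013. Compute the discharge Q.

Q = 418 m³/s

With bottom width b = 5.73 m and side slope z = 0.54: A = (b + zy)y = (5.73 + 0.54×3.88)×3.88 = 30.36 m²; P = b + 2y√(1+z²) = 5.73 + 2×3.88×1.136 = 14.55 m.
Hydraulic radius R = A/P = 30.36/14.55 = 2.087 m.
Manning's equation: Q = (1/n) A R^(2/3) S^(1/2) = (1/0.013) × 30.36 × 2.087^(2/3) × 0.012^(1/2) = 418 m³/s.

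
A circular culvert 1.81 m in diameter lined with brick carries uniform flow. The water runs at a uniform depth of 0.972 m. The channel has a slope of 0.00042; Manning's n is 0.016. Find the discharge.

For a circular section of diameter D = 1.81 m at depth y = 0.972 m, the central angle is θ = 2 arccos(1 − 2y/D) = 3.29 rad. Then A = (D²/8)(θ − sin θ) = 1.408 m² and P = Dθ/2 = 2.977 m.
Hydraulic radius R = A/P = 1.408/2.977 = 0.4728 m.
Manning's equation: Q = (1/n) A R^(2/3) S^(1/2) = (1/0.016) × 1.408 × 0.4728^(2/3) × 0.00042^(1/2) = 1.09 m³/s.

Q = 1.09 m³/s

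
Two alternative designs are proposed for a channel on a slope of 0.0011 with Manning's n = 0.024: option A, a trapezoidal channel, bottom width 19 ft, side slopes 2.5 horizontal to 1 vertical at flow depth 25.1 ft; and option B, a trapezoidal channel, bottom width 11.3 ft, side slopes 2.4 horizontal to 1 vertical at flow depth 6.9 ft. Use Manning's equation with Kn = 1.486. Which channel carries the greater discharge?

channel A

Channel A: With bottom width b = 19 ft and side slope z = 2.5: A = (b + zy)y = (19 + 2.5×25.1)×25.1 = 2052 ft²; P = b + 2y√(1+z²) = 19 + 2×25.1×2.693 = 154.2 ft. Hydraulic radius R = A/P = 2052/154.2 = 13.31 ft. Q_A = (1.486/0.024)·2052·13.31^(2/3)·√0.0011 = 23670 ft³/s.
Channel B: With bottom width b = 11.3 ft and side slope z = 2.4: A = (b + zy)y = (11.3 + 2.4×6.9)×6.9 = 192.2 ft²; P = b + 2y√(1+z²) = 11.3 + 2×6.9×2.6 = 47.18 ft. Hydraulic radius R = A/P = 192.2/47.18 = 4.074 ft. Q_B = (1.486/0.024)·192.2·4.074^(2/3)·√0.0011 = 1007 ft³/s.
Q_A = 23670 ft³/s vs Q_B = 1007 ft³/s, so channel A carries more.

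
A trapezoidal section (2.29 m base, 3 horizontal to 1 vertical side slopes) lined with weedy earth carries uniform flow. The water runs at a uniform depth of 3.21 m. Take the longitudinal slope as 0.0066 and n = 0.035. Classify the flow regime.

With bottom width b = 2.29 m and side slope z = 3: A = (b + zy)y = (2.29 + 3×3.21)×3.21 = 38.26 m²; P = b + 2y√(1+z²) = 2.29 + 2×3.21×3.162 = 22.59 m.
Hydraulic radius R = A/P = 38.26/22.59 = 1.694 m.
V = (1/n) R^(2/3) √S = (1/0.035) × 1.694^(2/3) × √0.0066 = 3.298 m/s. Hydraulic depth D_h = A/T = 38.26/21.55 = 1.776 m.
Froude number Fr = V/√(g·D_h) = 3.298/√(9.81×1.776) = 0.79, which is less than 1, so the flow is subcritical.

subcritical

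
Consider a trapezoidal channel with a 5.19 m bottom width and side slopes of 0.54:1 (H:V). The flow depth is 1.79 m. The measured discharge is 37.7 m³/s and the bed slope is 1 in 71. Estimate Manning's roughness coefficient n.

With bottom width b = 5.19 m and side slope z = 0.54: A = (b + zy)y = (5.19 + 0.54×1.79)×1.79 = 11.02 m²; P = b + 2y√(1+z²) = 5.19 + 2×1.79×1.136 = 9.259 m.
Hydraulic radius R = A/P = 11.02/9.259 = 1.19 m.
Rearranging Manning's equation: n = (1/Q) A R^(2/3) S^(1/2) = (1/37.7) × 11.02 × 1.19^(2/3) × √0.01408 = 0.039.

n = 0.039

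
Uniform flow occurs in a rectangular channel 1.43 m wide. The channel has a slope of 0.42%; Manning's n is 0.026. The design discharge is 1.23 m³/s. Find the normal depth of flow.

Manning's equation rearranged: A R^(2/3) = nQ / (1·√S) = 0.026 × 1.23 / (√0.0042) = 0.4935.
Try y = 0.81 m: A R^(2/3) = 0.6074 — too large.
Try y = 0.502 m: A R^(2/3) = 0.3181 — too small.
Try y = 0.692 m: A R^(2/3) = 0.493 — close enough.

y_n = 0.692 m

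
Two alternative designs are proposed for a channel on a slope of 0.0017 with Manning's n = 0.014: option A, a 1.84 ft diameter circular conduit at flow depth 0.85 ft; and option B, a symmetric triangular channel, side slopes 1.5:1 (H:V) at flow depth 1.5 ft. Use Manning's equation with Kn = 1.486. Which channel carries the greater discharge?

channel B

Channel A: For a circular section of diameter D = 1.84 ft at depth y = 0.85 ft, the central angle is θ = 2 arccos(1 − 2y/D) = 2.989 rad. Then A = (D²/8)(θ − sin θ) = 1.201 ft² and P = Dθ/2 = 2.75 ft. Hydraulic radius R = A/P = 1.201/2.75 = 0.4367 ft. Q_A = (1.486/0.014)·1.201·0.4367^(2/3)·√0.0017 = 3.025 ft³/s.
Channel B: For a triangular section with side slope z = 1.5: A = zy² = 1.5×1.5² = 3.375 ft²; P = 2y√(1+z²) = 2×1.5×1.803 = 5.408 ft. Hydraulic radius R = A/P = 3.375/5.408 = 0.624 ft. Q_B = (1.486/0.014)·3.375·0.624^(2/3)·√0.0017 = 10.79 ft³/s.
Q_A = 3.025 ft³/s vs Q_B = 10.79 ft³/s, so channel B carries more.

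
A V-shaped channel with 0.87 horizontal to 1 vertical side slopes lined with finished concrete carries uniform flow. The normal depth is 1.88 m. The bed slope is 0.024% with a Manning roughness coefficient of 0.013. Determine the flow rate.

For a triangular section with side slope z = 0.87: A = zy² = 0.87×1.88² = 3.075 m²; P = 2y√(1+z²) = 2×1.88×1.325 = 4.984 m.
Hydraulic radius R = A/P = 3.075/4.984 = 0.617 m.
Manning's equation: Q = (1/n) A R^(2/3) S^(1/2) = (1/0.013) × 3.075 × 0.617^(2/3) × 0.00024^(1/2) = 2.66 m³/s.

Q = 2.66 m³/s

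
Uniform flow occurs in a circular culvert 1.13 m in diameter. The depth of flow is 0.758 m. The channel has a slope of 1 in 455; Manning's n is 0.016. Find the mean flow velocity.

For a circular section of diameter D = 1.13 m at depth y = 0.758 m, the central angle is θ = 2 arccos(1 − 2y/D) = 3.839 rad. Then A = (D²/8)(θ − sin θ) = 0.7152 m² and P = Dθ/2 = 2.169 m.
Hydraulic radius R = A/P = 0.7152/2.169 = 0.3298 m.
From Manning's equation, V = (1/n) R^(2/3) S^(1/2) = (1/0.016) × 0.3298^(2/3) × 0.002198^(1/2) = 1.4 m/s.

V = 1.4 m/s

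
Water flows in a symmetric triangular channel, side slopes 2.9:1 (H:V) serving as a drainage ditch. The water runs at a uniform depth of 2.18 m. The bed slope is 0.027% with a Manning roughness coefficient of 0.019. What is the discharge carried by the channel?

For a triangular section with side slope z = 2.9: A = zy² = 2.9×2.18² = 13.78 m²; P = 2y√(1+z²) = 2×2.18×3.068 = 13.37 m.
Hydraulic radius R = A/P = 13.78/13.37 = 1.03 m.
Manning's equation: Q = (1/n) A R^(2/3) S^(1/2) = (1/0.019) × 13.78 × 1.03^(2/3) × 0.00027^(1/2) = 12.2 m³/s.

Q = 12.2 m³/s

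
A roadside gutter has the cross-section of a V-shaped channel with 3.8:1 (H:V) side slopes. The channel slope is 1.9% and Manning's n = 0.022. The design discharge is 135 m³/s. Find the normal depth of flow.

y_n = 2.3 m

Manning's equation rearranged: A R^(2/3) = nQ / (1·√S) = 0.022 × 135 / (√0.019) = 21.55.
Try y = 2.05 m: A R^(2/3) = 15.88 — too small.
Try y = 2.51 m: A R^(2/3) = 27.24 — too large.
Try y = 2.3 m: A R^(2/3) = 21.58 — close enough.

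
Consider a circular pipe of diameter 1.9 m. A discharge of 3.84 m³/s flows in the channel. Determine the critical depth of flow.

At critical depth, Q² T / (g A³) = 1, i.e. A³/T = Q²/g = 3.84²/9.81 = 1.503.
At y = 1.07 m: A³/T = 2.362 — too large.
At y = 0.704 m: A³/T = 0.4754 — too small.
At y = 0.951 m: A³/T = 1.506 — matches.

y_c = 0.951 m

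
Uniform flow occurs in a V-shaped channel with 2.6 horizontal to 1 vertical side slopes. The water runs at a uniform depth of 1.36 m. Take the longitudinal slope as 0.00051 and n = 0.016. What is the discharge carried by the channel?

For a triangular section with side slope z = 2.6: A = zy² = 2.6×1.36² = 4.809 m²; P = 2y√(1+z²) = 2×1.36×2.786 = 7.577 m.
Hydraulic radius R = A/P = 4.809/7.577 = 0.6347 m.
Manning's equation: Q = (1/n) A R^(2/3) S^(1/2) = (1/0.016) × 4.809 × 0.6347^(2/3) × 0.00051^(1/2) = 5.01 m³/s.

Q = 5.01 m³/s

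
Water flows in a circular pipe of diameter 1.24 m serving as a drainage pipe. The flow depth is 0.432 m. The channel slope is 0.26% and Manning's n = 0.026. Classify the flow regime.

For a circular section of diameter D = 1.24 m at depth y = 0.432 m, the central angle is θ = 2 arccos(1 − 2y/D) = 2.525 rad. Then A = (D²/8)(θ − sin θ) = 0.3743 m² and P = Dθ/2 = 1.566 m.
Hydraulic radius R = A/P = 0.3743/1.566 = 0.2391 m.
V = (1/n) R^(2/3) √S = (1/0.026) × 0.2391^(2/3) × √0.0026 = 0.7554 m/s. Hydraulic depth D_h = A/T = 0.3743/1.182 = 0.3168 m.
Froude number Fr = V/√(g·D_h) = 0.7554/√(9.81×0.3168) = 0.429, which is less than 1, so the flow is subcritical.

subcritical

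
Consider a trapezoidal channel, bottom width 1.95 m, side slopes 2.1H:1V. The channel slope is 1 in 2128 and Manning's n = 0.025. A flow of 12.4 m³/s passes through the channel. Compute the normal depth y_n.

Manning's equation rearranged: A R^(2/3) = nQ / (1·√S) = 0.025 × 12.4 / (√0.0004699) = 14.3.
Try y = 1.69 m: A R^(2/3) = 8.963 — low.
Try y = 2.61 m: A R^(2/3) = 24 — high.
Try y = 2.08 m: A R^(2/3) = 14.26 — ≈ 14.3.

y_n = 2.08 m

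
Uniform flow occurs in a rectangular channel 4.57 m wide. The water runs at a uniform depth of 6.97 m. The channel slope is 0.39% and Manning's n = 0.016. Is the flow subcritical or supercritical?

subcritical

Flow area A = b·y = 4.57 × 6.97 = 31.85 m². Wetted perimeter P = b + 2y = 4.57 + 2×6.97 = 18.51 m.
Hydraulic radius R = A/P = 31.85/18.51 = 1.721 m.
V = (1/n) R^(2/3) √S = (1/0.016) × 1.721^(2/3) × √0.0039 = 5.605 m/s. Hydraulic depth D_h = A/T = 31.85/4.57 = 6.97 m.
Froude number Fr = V/√(g·D_h) = 5.605/√(9.81×6.97) = 0.678, which is less than 1, so the flow is subcritical.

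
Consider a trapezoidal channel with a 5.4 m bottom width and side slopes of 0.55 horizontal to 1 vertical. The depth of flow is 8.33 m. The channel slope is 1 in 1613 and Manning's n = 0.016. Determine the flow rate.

With bottom width b = 5.4 m and side slope z = 0.55: A = (b + zy)y = (5.4 + 0.55×8.33)×8.33 = 83.15 m²; P = b + 2y√(1+z²) = 5.4 + 2×8.33×1.141 = 24.41 m.
Hydraulic radius R = A/P = 83.15/24.41 = 3.406 m.
Manning's equation: Q = (1/n) A R^(2/3) S^(1/2) = (1/0.016) × 83.15 × 3.406^(2/3) × 0.00062^(1/2) = 293 m³/s.

Q = 293 m³/s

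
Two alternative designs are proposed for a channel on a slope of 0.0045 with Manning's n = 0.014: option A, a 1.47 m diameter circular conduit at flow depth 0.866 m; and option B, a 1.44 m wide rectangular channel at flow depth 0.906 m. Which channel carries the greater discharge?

Channel A: For a circular section of diameter D = 1.47 m at depth y = 0.866 m, the central angle is θ = 2 arccos(1 − 2y/D) = 3.5 rad. Then A = (D²/8)(θ − sin θ) = 1.04 m² and P = Dθ/2 = 2.572 m. Hydraulic radius R = A/P = 1.04/2.572 = 0.4043 m. Q_A = (1/0.014)·1.04·0.4043^(2/3)·√0.0045 = 2.725 m³/s.
Channel B: Flow area A = b·y = 1.44 × 0.906 = 1.305 m². Wetted perimeter P = b + 2y = 1.44 + 2×0.906 = 3.252 m. Hydraulic radius R = A/P = 1.305/3.252 = 0.4012 m. Q_B = (1/0.014)·1.305·0.4012^(2/3)·√0.0045 = 3.4 m³/s.
Q_A = 2.725 m³/s vs Q_B = 3.4 m³/s, so channel B carries more.

channel B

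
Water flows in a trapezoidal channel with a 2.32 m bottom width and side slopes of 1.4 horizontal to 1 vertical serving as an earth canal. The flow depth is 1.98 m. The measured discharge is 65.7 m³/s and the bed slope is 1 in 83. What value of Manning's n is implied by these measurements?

With bottom width b = 2.32 m and side slope z = 1.4: A = (b + zy)y = (2.32 + 1.4×1.98)×1.98 = 10.08 m²; P = b + 2y√(1+z²) = 2.32 + 2×1.98×1.72 = 9.133 m.
Hydraulic radius R = A/P = 10.08/9.133 = 1.104 m.
Rearranging Manning's equation: n = (1/Q) A R^(2/3) S^(1/2) = (1/65.7) × 10.08 × 1.104^(2/3) × √0.01205 = 0.018.

n = 0.018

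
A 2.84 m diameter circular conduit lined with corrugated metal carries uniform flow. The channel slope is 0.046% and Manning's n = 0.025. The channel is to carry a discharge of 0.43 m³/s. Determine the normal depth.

y_n = 0.605 m

Manning's equation rearranged: A R^(2/3) = nQ / (1·√S) = 0.025 × 0.43 / (√0.00046) = 0.5012.
Trying y = 0.691 m: A R^(2/3) = 0.6544 — over.
Trying y = 0.515 m: A R^(2/3) = 0.3618 — short.
Trying y = 0.605 m: A R^(2/3) = 0.5015 — close enough.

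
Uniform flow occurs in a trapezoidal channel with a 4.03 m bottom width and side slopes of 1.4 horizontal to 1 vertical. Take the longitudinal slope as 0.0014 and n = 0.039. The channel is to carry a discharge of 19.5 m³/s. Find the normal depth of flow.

Manning's equation rearranged: A R^(2/3) = nQ / (1·√S) = 0.039 × 19.5 / (√0.0014) = 20.33.
Trying y = 1.85 m: A R^(2/3) = 13.66 — short.
Trying y = 2.87 m: A R^(2/3) = 32.4 — over.
Trying y = 2.27 m: A R^(2/3) = 20.3 — matches.

y_n = 2.27 m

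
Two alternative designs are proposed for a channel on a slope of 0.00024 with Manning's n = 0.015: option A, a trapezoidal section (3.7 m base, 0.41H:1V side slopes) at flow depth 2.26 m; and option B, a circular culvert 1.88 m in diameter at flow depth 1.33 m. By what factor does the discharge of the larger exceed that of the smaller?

8.37

Channel A: With bottom width b = 3.7 m and side slope z = 0.41: A = (b + zy)y = (3.7 + 0.41×2.26)×2.26 = 10.46 m²; P = b + 2y√(1+z²) = 3.7 + 2×2.26×1.081 = 8.585 m. Hydraulic radius R = A/P = 10.46/8.585 = 1.218 m. Q_A = (1/0.015)·10.46·1.218^(2/3)·√0.00024 = 12.32 m³/s.
Channel B: For a circular section of diameter D = 1.88 m at depth y = 1.33 m, the central angle is θ = 2 arccos(1 − 2y/D) = 3.997 rad. Then A = (D²/8)(θ − sin θ) = 2.1 m² and P = Dθ/2 = 3.757 m. Hydraulic radius R = A/P = 2.1/3.757 = 0.5588 m. Q_B = (1/0.015)·2.1·0.5588^(2/3)·√0.00024 = 1.471 m³/s.
The larger discharge is 12.32 m³/s and the smaller is 1.471 m³/s; the ratio is 8.37.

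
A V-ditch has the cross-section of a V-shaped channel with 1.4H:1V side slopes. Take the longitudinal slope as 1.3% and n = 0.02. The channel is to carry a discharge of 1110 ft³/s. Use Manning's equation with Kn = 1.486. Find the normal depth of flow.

y_n = 6.87 ft

Manning's equation rearranged: A R^(2/3) = nQ / (1.486·√S) = 0.02 × 1110 / (1.486 × √0.013) = 131.
Trying y = 5.62 ft: A R^(2/3) = 76.75 — low.
Trying y = 7.81 ft: A R^(2/3) = 184.6 — high.
Trying y = 6.87 ft: A R^(2/3) = 131.1 — matches.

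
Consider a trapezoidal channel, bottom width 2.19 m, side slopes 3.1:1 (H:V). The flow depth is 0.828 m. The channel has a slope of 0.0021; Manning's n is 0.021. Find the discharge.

Q = 5.55 m³/s

With bottom width b = 2.19 m and side slope z = 3.1: A = (b + zy)y = (2.19 + 3.1×0.828)×0.828 = 3.939 m²; P = b + 2y√(1+z²) = 2.19 + 2×0.828×3.257 = 7.584 m.
Hydraulic radius R = A/P = 3.939/7.584 = 0.5193 m.
Manning's equation: Q = (1/n) A R^(2/3) S^(1/2) = (1/0.021) × 3.939 × 0.5193^(2/3) × 0.0021^(1/2) = 5.55 m³/s.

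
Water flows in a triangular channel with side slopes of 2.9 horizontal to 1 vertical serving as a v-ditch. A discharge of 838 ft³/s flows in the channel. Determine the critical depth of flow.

At critical depth, Q² T / (g A³) = 1, i.e. A³/T = Q²/g = 838²/32.2 = 21810.
At y = 4.43 ft: A³/T = 7174 — low.
At y = 6.85 ft: A³/T = 63420 — high.
At y = 5.53 ft: A³/T = 21750 — matches.

y_c = 5.53 ft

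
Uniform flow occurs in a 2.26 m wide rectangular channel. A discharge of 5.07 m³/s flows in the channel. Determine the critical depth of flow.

y_c = 0.801 m

For a rectangular channel, critical depth y_c = (q²/g)^(1/3) where q = Q/b = 5.07/2.26 = 2.243 m²/s.
So y_c = (2.243²/9.81)^(1/3) = 0.801 m.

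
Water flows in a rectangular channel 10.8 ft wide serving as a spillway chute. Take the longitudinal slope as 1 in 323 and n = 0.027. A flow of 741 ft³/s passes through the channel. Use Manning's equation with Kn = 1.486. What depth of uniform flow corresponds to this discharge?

Manning's equation rearranged: A R^(2/3) = nQ / (1.486·√S) = 0.027 × 741 / (1.486 × √0.003096) = 242.
At y = 12 ft: A R^(2/3) = 311.4 — too large.
At y = 7.52 ft: A R^(2/3) = 174.3 — too small.
At y = 9.76 ft: A R^(2/3) = 241.9 — ≈ 242.

y_n = 9.76 ft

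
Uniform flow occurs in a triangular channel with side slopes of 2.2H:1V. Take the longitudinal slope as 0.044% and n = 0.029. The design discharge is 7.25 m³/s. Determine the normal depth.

y_n = 2.15 m

Manning's equation rearranged: A R^(2/3) = nQ / (1·√S) = 0.029 × 7.25 / (√0.00044) = 10.02.
Try y = 1.65 m: A R^(2/3) = 4.949 — too small.
Try y = 2.39 m: A R^(2/3) = 13.29 — too large.
Try y = 2.15 m: A R^(2/3) = 10.02 — matches.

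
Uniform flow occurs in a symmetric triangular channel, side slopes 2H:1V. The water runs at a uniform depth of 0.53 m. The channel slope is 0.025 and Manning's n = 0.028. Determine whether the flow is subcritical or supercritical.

For a triangular section with side slope z = 2: A = zy² = 2×0.53² = 0.5618 m²; P = 2y√(1+z²) = 2×0.53×2.236 = 2.37 m.
Hydraulic radius R = A/P = 0.5618/2.37 = 0.237 m.
V = (1/n) R^(2/3) √S = (1/0.028) × 0.237^(2/3) × √0.025 = 2.163 m/s. Hydraulic depth D_h = A/T = 0.5618/2.12 = 0.265 m.
Froude number Fr = V/√(g·D_h) = 2.163/√(9.81×0.265) = 1.34, which is greater than 1, so the flow is supercritical.

supercritical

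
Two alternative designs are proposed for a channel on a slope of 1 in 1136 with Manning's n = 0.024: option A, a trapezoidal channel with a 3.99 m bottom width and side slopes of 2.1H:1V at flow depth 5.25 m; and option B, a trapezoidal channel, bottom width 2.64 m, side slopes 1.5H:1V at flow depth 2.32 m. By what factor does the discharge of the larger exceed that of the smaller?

9.25

Channel A: With bottom width b = 3.99 m and side slope z = 2.1: A = (b + zy)y = (3.99 + 2.1×5.25)×5.25 = 78.83 m²; P = b + 2y√(1+z²) = 3.99 + 2×5.25×2.326 = 28.41 m. Hydraulic radius R = A/P = 78.83/28.41 = 2.774 m. Q_A = (1/0.024)·78.83·2.774^(2/3)·√0.0008803 = 192.4 m³/s.
Channel B: With bottom width b = 2.64 m and side slope z = 1.5: A = (b + zy)y = (2.64 + 1.5×2.32)×2.32 = 14.2 m²; P = b + 2y√(1+z²) = 2.64 + 2×2.32×1.803 = 11 m. Hydraulic radius R = A/P = 14.2/11 = 1.29 m. Q_B = (1/0.024)·14.2·1.29^(2/3)·√0.0008803 = 20.8 m³/s.
The larger discharge is 192.4 m³/s and the smaller is 20.8 m³/s; the ratio is 9.25.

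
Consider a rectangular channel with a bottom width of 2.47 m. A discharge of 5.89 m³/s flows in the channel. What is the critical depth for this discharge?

y_c = 0.834 m

For a rectangular channel, critical depth y_c = (q²/g)^(1/3) where q = Q/b = 5.89/2.47 = 2.385 m²/s.
So y_c = (2.385²/9.81)^(1/3) = 0.834 m.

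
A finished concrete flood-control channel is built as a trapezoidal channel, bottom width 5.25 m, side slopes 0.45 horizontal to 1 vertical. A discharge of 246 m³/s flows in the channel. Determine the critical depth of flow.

y_c = 5.19 m

At critical depth, Q² T / (g A³) = 1, i.e. A³/T = Q²/g = 246²/9.81 = 6169.
At y = 4.12 m: A³/T = 2799 — low.
At y = 6.57 m: A³/T = 14040 — high.
At y = 5.19 m: A³/T = 6150 — matches.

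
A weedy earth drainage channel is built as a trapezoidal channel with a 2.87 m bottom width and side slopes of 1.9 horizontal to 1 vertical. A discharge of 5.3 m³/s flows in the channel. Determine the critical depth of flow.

y_c = 0.61 m

At critical depth, Q² T / (g A³) = 1, i.e. A³/T = Q²/g = 5.3²/9.81 = 2.863.
Trying y = 0.477 m: A³/T = 1.248 — too small.
Trying y = 0.771 m: A³/T = 6.437 — too large.
Trying y = 0.61 m: A³/T = 2.861 — matches.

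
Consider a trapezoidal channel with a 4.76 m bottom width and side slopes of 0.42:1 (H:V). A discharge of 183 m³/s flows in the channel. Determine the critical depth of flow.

At critical depth, Q² T / (g A³) = 1, i.e. A³/T = Q²/g = 183²/9.81 = 3414.
Trying y = 3.61 m: A³/T = 1493 — low.
Trying y = 5.35 m: A³/T = 5693 — high.
Trying y = 4.61 m: A³/T = 3408 — ≈ 3414.

y_c = 4.61 m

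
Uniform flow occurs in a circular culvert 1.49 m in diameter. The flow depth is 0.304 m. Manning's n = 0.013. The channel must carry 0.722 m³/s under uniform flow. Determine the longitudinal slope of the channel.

For a circular section of diameter D = 1.49 m at depth y = 0.304 m, the central angle is θ = 2 arccos(1 − 2y/D) = 1.875 rad. Then A = (D²/8)(θ − sin θ) = 0.2554 m² and P = Dθ/2 = 1.397 m.
Hydraulic radius R = A/P = 0.2554/1.397 = 0.1829 m.
From Manning's equation, S = [nQ / (1 A R^(2/3))]² = [0.013 × 0.722 / (1 × 0.2554 × 0.1829^(2/3))]² = 0.013.

S = 0.013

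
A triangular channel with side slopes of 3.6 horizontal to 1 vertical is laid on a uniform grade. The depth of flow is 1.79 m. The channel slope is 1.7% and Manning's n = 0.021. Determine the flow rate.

Q = 64.9 m³/s

For a triangular section with side slope z = 3.6: A = zy² = 3.6×1.79² = 11.53 m²; P = 2y√(1+z²) = 2×1.79×3.736 = 13.38 m.
Hydraulic radius R = A/P = 11.53/13.38 = 0.8623 m.
Manning's equation: Q = (1/n) A R^(2/3) S^(1/2) = (1/0.021) × 11.53 × 0.8623^(2/3) × 0.017^(1/2) = 64.9 m³/s.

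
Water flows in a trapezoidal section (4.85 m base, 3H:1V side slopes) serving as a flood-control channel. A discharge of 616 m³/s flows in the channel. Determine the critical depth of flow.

y_c = 5.38 m

At critical depth, Q² T / (g A³) = 1, i.e. A³/T = Q²/g = 616²/9.81 = 38680.
At y = 5.85 m: A³/T = 56320 — over.
At y = 4.7 m: A³/T = 21380 — short.
At y = 5.38 m: A³/T = 38780 — matches.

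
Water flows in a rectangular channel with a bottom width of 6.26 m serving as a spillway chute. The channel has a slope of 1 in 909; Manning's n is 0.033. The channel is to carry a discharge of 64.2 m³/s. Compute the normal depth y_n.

Manning's equation rearranged: A R^(2/3) = nQ / (1·√S) = 0.033 × 64.2 / (√0.0011) = 63.87.
Try y = 7.13 m: A R^(2/3) = 74.93 — over.
Try y = 4.57 m: A R^(2/3) = 43.23 — short.
Try y = 6.25 m: A R^(2/3) = 63.87 — matches.

y_n = 6.25 m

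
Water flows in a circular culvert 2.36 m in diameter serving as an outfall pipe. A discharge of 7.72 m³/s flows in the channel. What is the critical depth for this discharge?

y_c = 1.28 m

At critical depth, Q² T / (g A³) = 1, i.e. A³/T = Q²/g = 7.72²/9.81 = 6.075.
Trying y = 0.95 m: A³/T = 1.933 — too small.
Trying y = 1.61 m: A³/T = 14.62 — too large.
Trying y = 1.28 m: A³/T = 6.049 — ≈ 6.075.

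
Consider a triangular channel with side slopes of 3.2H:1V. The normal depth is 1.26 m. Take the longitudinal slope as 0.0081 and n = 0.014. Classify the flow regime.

supercritical

For a triangular section with side slope z = 3.2: A = zy² = 3.2×1.26² = 5.08 m²; P = 2y√(1+z²) = 2×1.26×3.353 = 8.449 m.
Hydraulic radius R = A/P = 5.08/8.449 = 0.6013 m.
V = (1/n) R^(2/3) √S = (1/0.014) × 0.6013^(2/3) × √0.0081 = 4.58 m/s. Hydraulic depth D_h = A/T = 5.08/8.064 = 0.63 m.
Froude number Fr = V/√(g·D_h) = 4.58/√(9.81×0.63) = 1.84, which is greater than 1, so the flow is supercritical.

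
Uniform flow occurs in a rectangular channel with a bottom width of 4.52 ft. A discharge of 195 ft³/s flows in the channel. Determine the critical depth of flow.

For a rectangular channel, critical depth y_c = (q²/g)^(1/3) where q = Q/b = 195/4.52 = 43.14 ft²/s.
So y_c = (43.14²/32.2)^(1/3) = 3.87 ft.

y_c = 3.87 ft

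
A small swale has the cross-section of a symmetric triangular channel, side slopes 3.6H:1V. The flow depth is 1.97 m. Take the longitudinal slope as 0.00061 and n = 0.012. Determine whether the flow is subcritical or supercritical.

For a triangular section with side slope z = 3.6: A = zy² = 3.6×1.97² = 13.97 m²; P = 2y√(1+z²) = 2×1.97×3.736 = 14.72 m.
Hydraulic radius R = A/P = 13.97/14.72 = 0.9491 m.
V = (1/n) R^(2/3) √S = (1/0.012) × 0.9491^(2/3) × √0.00061 = 1.988 m/s. Hydraulic depth D_h = A/T = 13.97/14.18 = 0.985 m.
Froude number Fr = V/√(g·D_h) = 1.988/√(9.81×0.985) = 0.639, which is less than 1, so the flow is subcritical.

subcritical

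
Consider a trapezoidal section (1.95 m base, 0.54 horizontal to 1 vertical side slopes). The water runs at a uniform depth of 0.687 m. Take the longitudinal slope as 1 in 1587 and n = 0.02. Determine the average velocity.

With bottom width b = 1.95 m and side slope z = 0.54: A = (b + zy)y = (1.95 + 0.54×0.687)×0.687 = 1.595 m²; P = b + 2y√(1+z²) = 1.95 + 2×0.687×1.136 = 3.512 m.
Hydraulic radius R = A/P = 1.595/3.512 = 0.4541 m.
From Manning's equation, V = (1/n) R^(2/3) S^(1/2) = (1/0.02) × 0.4541^(2/3) × 0.0006301^(1/2) = 0.741 m/s.

V = 0.741 m/s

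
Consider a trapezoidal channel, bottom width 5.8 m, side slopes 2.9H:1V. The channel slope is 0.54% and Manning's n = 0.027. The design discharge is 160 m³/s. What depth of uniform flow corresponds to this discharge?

y_n = 2.88 m

Manning's equation rearranged: A R^(2/3) = nQ / (1·√S) = 0.027 × 160 / (√0.0054) = 58.79.
Trying y = 2.19 m: A R^(2/3) = 33.04 — low.
Trying y = 3.57 m: A R^(2/3) = 94.01 — high.
Trying y = 2.88 m: A R^(2/3) = 58.89 — matches.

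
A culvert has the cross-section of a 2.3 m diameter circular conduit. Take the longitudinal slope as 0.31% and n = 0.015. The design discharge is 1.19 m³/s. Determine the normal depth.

Manning's equation rearranged: A R^(2/3) = nQ / (1·√S) = 0.015 × 1.19 / (√0.0031) = 0.3206.
Trying y = 0.595 m: A R^(2/3) = 0.4211 — too large.
Trying y = 0.353 m: A R^(2/3) = 0.1464 — too small.
Trying y = 0.519 m: A R^(2/3) = 0.3208 — ≈ 0.3206.

y_n = 0.519 m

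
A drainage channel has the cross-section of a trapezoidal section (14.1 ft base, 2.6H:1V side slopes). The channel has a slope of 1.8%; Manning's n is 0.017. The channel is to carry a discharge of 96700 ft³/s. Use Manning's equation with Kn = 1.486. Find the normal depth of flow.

Manning's equation rearranged: A R^(2/3) = nQ / (1.486·√S) = 0.017 × 96700 / (1.486 × √0.018) = 8246.
Try y = 17.6 ft: A R^(2/3) = 4690 — low.
Try y = 22.3 ft: A R^(2/3) = 8246 — matches.

y_n = 22.3 ft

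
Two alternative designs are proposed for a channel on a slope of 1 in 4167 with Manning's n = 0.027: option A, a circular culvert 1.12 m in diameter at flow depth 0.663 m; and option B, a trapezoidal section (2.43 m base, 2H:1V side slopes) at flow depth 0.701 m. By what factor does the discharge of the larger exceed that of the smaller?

Channel A: For a circular section of diameter D = 1.12 m at depth y = 0.663 m, the central angle is θ = 2 arccos(1 − 2y/D) = 3.512 rad. Then A = (D²/8)(θ − sin θ) = 0.6073 m² and P = Dθ/2 = 1.966 m. Hydraulic radius R = A/P = 0.6073/1.966 = 0.3088 m. Q_A = (1/0.027)·0.6073·0.3088^(2/3)·√0.00024 = 0.1592 m³/s.
Channel B: With bottom width b = 2.43 m and side slope z = 2: A = (b + zy)y = (2.43 + 2×0.701)×0.701 = 2.686 m²; P = b + 2y√(1+z²) = 2.43 + 2×0.701×2.236 = 5.565 m. Hydraulic radius R = A/P = 2.686/5.565 = 0.4827 m. Q_B = (1/0.027)·2.686·0.4827^(2/3)·√0.00024 = 0.9484 m³/s.
The larger discharge is 0.9484 m³/s and the smaller is 0.1592 m³/s; the ratio is 5.96.

5.96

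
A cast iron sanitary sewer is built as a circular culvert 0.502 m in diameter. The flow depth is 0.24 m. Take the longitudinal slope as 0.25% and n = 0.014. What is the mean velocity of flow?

For a circular section of diameter D = 0.502 m at depth y = 0.24 m, the central angle is θ = 2 arccos(1 − 2y/D) = 3.054 rad. Then A = (D²/8)(θ − sin θ) = 0.09344 m² and P = Dθ/2 = 0.7665 m.
Hydraulic radius R = A/P = 0.09344/0.7665 = 0.1219 m.
From Manning's equation, V = (1/n) R^(2/3) S^(1/2) = (1/0.014) × 0.1219^(2/3) × 0.0025^(1/2) = 0.878 m/s.

V = 0.878 m/s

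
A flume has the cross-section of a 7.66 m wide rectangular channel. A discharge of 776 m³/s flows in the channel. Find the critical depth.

For a rectangular channel, critical depth y_c = (q²/g)^(1/3) where q = Q/b = 776/7.66 = 101.3 m²/s.
So y_c = (101.3²/9.81)^(1/3) = 10.2 m.

y_c = 10.2 m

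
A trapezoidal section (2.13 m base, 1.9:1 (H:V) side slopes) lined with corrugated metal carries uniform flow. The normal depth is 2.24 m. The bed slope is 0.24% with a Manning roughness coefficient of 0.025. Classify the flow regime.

subcritical

With bottom width b = 2.13 m and side slope z = 1.9: A = (b + zy)y = (2.13 + 1.9×2.24)×2.24 = 14.3 m²; P = b + 2y√(1+z²) = 2.13 + 2×2.24×2.147 = 11.75 m.
Hydraulic radius R = A/P = 14.3/11.75 = 1.218 m.
V = (1/n) R^(2/3) √S = (1/0.025) × 1.218^(2/3) × √0.0024 = 2.234 m/s. Hydraulic depth D_h = A/T = 14.3/10.64 = 1.344 m.
Froude number Fr = V/√(g·D_h) = 2.234/√(9.81×1.344) = 0.615, which is less than 1, so the flow is subcritical.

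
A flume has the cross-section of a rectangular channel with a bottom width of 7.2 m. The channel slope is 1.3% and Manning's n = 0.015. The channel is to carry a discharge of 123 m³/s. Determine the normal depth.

Manning's equation rearranged: A R^(2/3) = nQ / (1·√S) = 0.015 × 123 / (√0.013) = 16.18.
Try y = 1.64 m: A R^(2/3) = 12.79 — short.
Try y = 2.39 m: A R^(2/3) = 21.91 — over.
Try y = 1.93 m: A R^(2/3) = 16.18 — matches.

y_n = 1.93 m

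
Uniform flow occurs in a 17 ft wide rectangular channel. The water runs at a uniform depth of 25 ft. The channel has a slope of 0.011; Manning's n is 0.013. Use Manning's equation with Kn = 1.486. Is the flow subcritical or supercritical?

supercritical

Flow area A = b·y = 17 × 25 = 425 ft². Wetted perimeter P = b + 2y = 17 + 2×25 = 67 ft.
Hydraulic radius R = A/P = 425/67 = 6.343 ft.
V = (1.486/n) R^(2/3) √S = (1.486/0.013) × 6.343^(2/3) × √0.011 = 41.08 ft/s. Hydraulic depth D_h = A/T = 425/17 = 25 ft.
Froude number Fr = V/√(g·D_h) = 41.08/√(32.2×25) = 1.45, which is greater than 1, so the flow is supercritical.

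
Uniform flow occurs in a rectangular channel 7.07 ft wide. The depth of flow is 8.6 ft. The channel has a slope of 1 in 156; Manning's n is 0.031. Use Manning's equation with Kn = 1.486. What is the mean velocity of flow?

V = 7.08 ft/s

Flow area A = b·y = 7.07 × 8.6 = 60.8 ft². Wetted perimeter P = b + 2y = 7.07 + 2×8.6 = 24.27 ft.
Hydraulic radius R = A/P = 60.8/24.27 = 2.505 ft.
From Manning's equation, V = (1.486/n) R^(2/3) S^(1/2) = (1.486/0.031) × 2.505^(2/3) × 0.00641^(1/2) = 7.08 ft/s.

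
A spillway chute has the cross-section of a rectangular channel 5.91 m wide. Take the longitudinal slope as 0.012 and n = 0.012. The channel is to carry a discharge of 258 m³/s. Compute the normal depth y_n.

y_n = 3.49 m

Manning's equation rearranged: A R^(2/3) = nQ / (1·√S) = 0.012 × 258 / (√0.012) = 28.26.
Try y = 2.85 m: A R^(2/3) = 21.59 — low.
Try y = 3.49 m: A R^(2/3) = 28.22 — ≈ 28.26.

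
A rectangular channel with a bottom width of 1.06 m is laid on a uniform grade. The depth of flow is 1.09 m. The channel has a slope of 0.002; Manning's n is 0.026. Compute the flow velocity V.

V = 0.865 m/s

Flow area A = b·y = 1.06 × 1.09 = 1.155 m². Wetted perimeter P = b + 2y = 1.06 + 2×1.09 = 3.24 m.
Hydraulic radius R = A/P = 1.155/3.24 = 0.3566 m.
From Manning's equation, V = (1/n) R^(2/3) S^(1/2) = (1/0.026) × 0.3566^(2/3) × 0.002^(1/2) = 0.865 m/s.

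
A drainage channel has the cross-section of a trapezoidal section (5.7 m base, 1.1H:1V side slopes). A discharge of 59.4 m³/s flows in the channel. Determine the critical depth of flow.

y_c = 1.95 m

At critical depth, Q² T / (g A³) = 1, i.e. A³/T = Q²/g = 59.4²/9.81 = 359.7.
Try y = 1.63 m: A³/T = 196.2 — low.
Try y = 2.42 m: A³/T = 751.7 — high.
Try y = 1.95 m: A³/T = 358.4 — ≈ 359.7.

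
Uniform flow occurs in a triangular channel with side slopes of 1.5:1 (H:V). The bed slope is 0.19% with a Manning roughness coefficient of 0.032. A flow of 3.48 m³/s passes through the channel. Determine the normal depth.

Manning's equation rearranged: A R^(2/3) = nQ / (1·√S) = 0.032 × 3.48 / (√0.0019) = 2.555.
At y = 1.92 m: A R^(2/3) = 4.76 — over.
At y = 1.34 m: A R^(2/3) = 1.824 — short.
At y = 1.52 m: A R^(2/3) = 2.553 — ≈ 2.555.

y_n = 1.52 m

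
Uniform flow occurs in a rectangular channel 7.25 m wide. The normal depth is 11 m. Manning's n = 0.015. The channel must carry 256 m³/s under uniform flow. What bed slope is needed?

Flow area A = b·y = 7.25 × 11 = 79.75 m². Wetted perimeter P = b + 2y = 7.25 + 2×11 = 29.25 m.
Hydraulic radius R = A/P = 79.75/29.25 = 2.726 m.
From Manning's equation, S = [nQ / (1 A R^(2/3))]² = [0.015 × 256 / (1 × 79.75 × 2.726^(2/3))]² = 0.000609.

S = 0.000609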